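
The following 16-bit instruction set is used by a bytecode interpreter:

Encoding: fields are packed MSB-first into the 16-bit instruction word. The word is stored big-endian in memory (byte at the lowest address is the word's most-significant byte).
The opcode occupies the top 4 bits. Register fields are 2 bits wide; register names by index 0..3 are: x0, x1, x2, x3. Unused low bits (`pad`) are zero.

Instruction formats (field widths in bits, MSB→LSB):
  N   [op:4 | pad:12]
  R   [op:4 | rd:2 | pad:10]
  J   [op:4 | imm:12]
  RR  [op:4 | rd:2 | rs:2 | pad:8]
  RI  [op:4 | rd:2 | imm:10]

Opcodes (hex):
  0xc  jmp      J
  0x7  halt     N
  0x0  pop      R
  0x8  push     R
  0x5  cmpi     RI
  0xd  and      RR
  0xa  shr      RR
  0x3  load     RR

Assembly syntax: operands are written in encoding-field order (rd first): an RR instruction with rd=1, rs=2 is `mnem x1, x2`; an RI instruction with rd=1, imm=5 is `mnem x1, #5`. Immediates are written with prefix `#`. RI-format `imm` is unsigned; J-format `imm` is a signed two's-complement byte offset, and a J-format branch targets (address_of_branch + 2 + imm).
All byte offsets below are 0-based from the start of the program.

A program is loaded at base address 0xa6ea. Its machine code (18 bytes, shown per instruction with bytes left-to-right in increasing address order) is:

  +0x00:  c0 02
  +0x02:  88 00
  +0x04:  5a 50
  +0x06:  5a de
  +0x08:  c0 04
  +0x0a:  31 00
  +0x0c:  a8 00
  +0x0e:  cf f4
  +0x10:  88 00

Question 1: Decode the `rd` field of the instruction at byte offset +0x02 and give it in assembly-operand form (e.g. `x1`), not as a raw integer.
off 0x02: read 88 00 as big → 0x8800
  opcode bits[15:12]=0x8: push/R
  [11:10] rd=2 = x2

x2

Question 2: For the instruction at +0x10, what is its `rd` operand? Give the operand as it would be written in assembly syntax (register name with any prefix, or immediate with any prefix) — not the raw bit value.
@+10  big-endian(88 00) = 0x8800
  top 4b → 0x8 → push [R]
  rd: (w>>10)&0x3=0x2 → x2

x2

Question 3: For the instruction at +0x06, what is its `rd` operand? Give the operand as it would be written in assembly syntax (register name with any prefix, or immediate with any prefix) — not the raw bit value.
x2

@+06  big-endian(5a de) = 0x5ade
  opcode bits[15:12]=0x5: cmpi/RI
  rd@[11:10]=0x2 ⇒ x2
  imm@[9:0]=0x2de ⇒ #734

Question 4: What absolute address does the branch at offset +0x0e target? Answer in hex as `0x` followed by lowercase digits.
0xa6ee

[0e] cf f4 → 0xcff4
  op=0xcff4>>12=0xc ⇒ jmp (J)
  imm@[11:0]=0xff4 (s12→-12) ⇒ #-12
  target = base 0xa6ea + off 0x0e + 2 + imm -12 = 0xa6ee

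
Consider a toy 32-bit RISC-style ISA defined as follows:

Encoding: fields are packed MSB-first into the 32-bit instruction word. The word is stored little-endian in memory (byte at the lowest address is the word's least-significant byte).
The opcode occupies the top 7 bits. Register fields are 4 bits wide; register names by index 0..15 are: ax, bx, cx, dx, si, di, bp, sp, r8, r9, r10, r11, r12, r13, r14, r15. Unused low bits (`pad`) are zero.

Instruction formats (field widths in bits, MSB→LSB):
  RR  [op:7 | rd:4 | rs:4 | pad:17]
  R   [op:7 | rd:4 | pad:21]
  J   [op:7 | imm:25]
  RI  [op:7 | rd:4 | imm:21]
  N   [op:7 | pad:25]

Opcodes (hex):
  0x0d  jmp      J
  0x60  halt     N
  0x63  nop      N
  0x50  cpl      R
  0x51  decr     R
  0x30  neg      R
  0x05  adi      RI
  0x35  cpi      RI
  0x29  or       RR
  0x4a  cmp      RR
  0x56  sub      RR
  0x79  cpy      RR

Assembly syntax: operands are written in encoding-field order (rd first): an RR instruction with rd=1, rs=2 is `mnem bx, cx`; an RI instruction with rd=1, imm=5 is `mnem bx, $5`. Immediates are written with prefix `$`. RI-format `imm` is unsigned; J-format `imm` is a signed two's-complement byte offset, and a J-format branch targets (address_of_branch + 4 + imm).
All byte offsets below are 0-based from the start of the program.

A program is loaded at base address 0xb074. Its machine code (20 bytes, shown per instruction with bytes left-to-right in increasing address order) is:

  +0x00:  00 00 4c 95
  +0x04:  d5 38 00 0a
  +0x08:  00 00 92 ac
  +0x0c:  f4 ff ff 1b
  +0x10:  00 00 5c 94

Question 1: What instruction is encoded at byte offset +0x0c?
jmp $-12

off 0x0c: read f4 ff ff 1b as little → 0x1bfffff4
  opcode bits[31:25]=0xd: jmp/J
  [24:0] imm=33554420 (s25→-12) = $-12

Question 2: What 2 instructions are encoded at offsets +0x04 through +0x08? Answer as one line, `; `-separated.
@+04  little-endian(d5 38 00 0a) = 0x0a0038d5
  top 7b → 0x5 → adi [RI]
  [24:21] rd=0 = ax
  [20:0] imm=14549 = $14549
@+08  little-endian(00 00 92 ac) = 0xac920000
  top 7b → 0x56 → sub [RR]
  [24:21] rd=4 = si
  [20:17] rs=9 = r9

adi ax, $14549; sub si, r9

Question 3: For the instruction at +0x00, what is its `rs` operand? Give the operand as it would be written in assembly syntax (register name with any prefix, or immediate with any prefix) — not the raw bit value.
bp

@+00  little-endian(00 00 4c 95) = 0x954c0000
  opcode bits[31:25]=0x4a: cmp/RR
  rd: (w>>21)&0xf=0xa → r10
  rs: (w>>17)&0xf=0x6 → bp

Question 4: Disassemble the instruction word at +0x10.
cmp cx, r14

+0x10: 00 00 5c 94 ⇒ word 0x945c0000 (little)
  op=0x945c0000>>25=0x4a ⇒ cmp (RR)
  rd@[24:21]=0x2 ⇒ cx
  rs@[20:17]=0xe ⇒ r14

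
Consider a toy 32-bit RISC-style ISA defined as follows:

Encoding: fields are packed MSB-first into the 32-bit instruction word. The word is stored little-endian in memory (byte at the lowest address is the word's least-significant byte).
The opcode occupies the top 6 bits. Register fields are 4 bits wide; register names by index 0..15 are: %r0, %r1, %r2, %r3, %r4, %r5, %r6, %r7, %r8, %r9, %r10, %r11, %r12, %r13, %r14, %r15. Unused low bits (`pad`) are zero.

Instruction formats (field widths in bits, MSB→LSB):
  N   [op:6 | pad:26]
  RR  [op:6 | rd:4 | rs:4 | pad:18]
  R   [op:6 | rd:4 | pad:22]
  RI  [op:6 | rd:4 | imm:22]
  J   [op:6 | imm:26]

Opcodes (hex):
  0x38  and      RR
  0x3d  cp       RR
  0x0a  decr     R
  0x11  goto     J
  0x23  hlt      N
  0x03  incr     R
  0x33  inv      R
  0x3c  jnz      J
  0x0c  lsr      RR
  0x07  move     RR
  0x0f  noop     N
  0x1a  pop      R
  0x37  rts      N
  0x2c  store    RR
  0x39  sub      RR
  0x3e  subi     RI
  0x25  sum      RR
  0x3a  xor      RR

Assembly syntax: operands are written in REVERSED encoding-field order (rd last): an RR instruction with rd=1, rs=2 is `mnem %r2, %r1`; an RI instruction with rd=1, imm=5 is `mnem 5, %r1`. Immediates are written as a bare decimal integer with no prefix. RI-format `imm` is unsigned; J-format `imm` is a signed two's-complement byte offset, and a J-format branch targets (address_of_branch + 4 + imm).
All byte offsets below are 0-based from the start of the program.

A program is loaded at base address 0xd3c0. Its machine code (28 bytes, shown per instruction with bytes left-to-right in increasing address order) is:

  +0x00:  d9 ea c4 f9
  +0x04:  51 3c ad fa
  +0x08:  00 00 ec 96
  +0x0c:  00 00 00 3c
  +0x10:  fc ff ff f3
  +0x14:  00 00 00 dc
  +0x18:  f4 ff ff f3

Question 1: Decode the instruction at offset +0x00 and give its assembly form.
subi 322265, %r7

[00] d9 ea c4 f9 → 0xf9c4ead9
  top 6b → 0x3e → subi [RI]
  rd: (w>>22)&0xf=0x7 → %r7
  imm: (w>>0)&0x3fffff=0x4ead9 → 322265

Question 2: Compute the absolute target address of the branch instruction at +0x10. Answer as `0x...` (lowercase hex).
0xd3d0

off 0x10: read fc ff ff f3 as little → 0xf3fffffc
  top 6b → 0x3c → jnz [J]
  [25:0] imm=67108860 (s26→-4) = -4
  target = base 0xd3c0 + off 0x10 + 4 + imm -4 = 0xd3d0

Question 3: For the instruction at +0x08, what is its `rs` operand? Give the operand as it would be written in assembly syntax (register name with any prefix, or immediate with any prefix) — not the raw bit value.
%r11

+0x08: 00 00 ec 96 ⇒ word 0x96ec0000 (little)
  opcode bits[31:26]=0x25: sum/RR
  [25:22] rd=11 = %r11
  [21:18] rs=11 = %r11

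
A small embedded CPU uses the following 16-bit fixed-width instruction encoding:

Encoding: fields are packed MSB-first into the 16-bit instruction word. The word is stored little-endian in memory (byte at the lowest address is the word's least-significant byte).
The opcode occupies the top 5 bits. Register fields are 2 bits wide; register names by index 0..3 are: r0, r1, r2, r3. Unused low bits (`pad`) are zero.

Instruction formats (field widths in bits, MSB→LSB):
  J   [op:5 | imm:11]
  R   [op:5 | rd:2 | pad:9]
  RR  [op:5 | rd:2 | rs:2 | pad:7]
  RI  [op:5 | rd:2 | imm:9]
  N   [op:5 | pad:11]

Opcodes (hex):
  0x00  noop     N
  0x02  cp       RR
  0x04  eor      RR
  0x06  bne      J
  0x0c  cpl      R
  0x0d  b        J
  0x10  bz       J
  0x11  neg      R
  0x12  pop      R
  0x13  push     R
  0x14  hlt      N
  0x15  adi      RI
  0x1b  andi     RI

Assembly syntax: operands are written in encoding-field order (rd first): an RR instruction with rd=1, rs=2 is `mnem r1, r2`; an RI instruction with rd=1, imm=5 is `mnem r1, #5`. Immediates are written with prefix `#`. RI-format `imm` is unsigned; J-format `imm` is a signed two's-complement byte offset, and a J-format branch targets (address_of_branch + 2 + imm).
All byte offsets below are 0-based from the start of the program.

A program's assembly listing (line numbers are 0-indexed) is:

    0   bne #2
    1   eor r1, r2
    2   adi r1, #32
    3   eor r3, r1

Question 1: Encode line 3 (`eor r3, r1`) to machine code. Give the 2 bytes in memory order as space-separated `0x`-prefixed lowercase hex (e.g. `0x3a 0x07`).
3. eor fields op=0x4:5|rd=3:2|rs=1:2|pad=0:7 → word 2680h → 80 26

0x80 0x26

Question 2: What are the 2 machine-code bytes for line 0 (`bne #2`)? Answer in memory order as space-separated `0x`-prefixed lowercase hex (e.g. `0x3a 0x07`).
0x02 0x30

L0: bne op=0x6:5|imm=2:11 ⇒ 0x3002 ⇒ little 02 30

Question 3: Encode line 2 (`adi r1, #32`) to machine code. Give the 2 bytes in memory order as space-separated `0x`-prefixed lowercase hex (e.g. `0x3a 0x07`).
0x20 0xaa

line 2 (adi): pack op=0x15:5|rd=1:2|imm=32:9 = 0xaa20; little→ 20 aa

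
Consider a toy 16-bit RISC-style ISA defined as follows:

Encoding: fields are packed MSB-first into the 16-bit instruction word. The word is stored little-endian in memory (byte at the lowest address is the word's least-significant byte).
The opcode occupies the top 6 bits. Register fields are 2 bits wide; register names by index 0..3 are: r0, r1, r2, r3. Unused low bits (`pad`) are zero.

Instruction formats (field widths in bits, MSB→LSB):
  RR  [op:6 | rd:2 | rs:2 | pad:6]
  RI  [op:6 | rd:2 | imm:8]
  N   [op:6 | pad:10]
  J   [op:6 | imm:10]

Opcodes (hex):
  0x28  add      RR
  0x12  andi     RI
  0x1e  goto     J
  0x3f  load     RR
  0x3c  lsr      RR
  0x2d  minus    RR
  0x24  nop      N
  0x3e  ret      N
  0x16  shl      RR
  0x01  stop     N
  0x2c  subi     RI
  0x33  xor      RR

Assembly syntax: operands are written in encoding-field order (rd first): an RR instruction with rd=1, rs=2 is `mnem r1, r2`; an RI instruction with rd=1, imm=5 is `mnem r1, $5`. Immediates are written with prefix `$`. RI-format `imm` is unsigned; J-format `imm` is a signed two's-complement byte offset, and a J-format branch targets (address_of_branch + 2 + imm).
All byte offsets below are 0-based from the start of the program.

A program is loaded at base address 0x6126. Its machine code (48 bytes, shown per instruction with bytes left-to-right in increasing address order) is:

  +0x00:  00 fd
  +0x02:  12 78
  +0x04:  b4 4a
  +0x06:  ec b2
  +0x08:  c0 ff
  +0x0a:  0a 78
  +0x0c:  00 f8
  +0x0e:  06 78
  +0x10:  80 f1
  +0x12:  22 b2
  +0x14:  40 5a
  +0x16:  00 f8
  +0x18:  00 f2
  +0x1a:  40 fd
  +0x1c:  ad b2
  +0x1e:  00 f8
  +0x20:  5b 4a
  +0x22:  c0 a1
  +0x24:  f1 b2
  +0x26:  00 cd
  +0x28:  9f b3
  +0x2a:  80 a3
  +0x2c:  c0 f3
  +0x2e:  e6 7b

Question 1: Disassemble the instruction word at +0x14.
+0x14: 40 5a ⇒ word 0x5a40 (little)
  opcode bits[15:10]=0x16: shl/RR
  rd: (w>>8)&0x3=0x2 → r2
  rs: (w>>6)&0x3=0x1 → r1

shl r2, r1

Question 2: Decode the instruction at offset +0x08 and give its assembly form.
+0x08: c0 ff ⇒ word 0xffc0 (little)
  op=0xffc0>>10=0x3f ⇒ load (RR)
  [9:8] rd=3 = r3
  [7:6] rs=3 = r3

load r3, r3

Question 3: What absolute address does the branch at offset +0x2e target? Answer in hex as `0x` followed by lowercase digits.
0x613c

[2e] e6 7b → 0x7be6
  top 6b → 0x1e → goto [J]
  [9:0] imm=998 (s10→-26) = $-26
  target = base 0x6126 + off 0x2e + 2 + imm -26 = 0x613c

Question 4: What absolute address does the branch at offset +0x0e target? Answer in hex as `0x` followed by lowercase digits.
0x613c

@+0e  little-endian(06 78) = 0x7806
  op=0x7806>>10=0x1e ⇒ goto (J)
  [9:0] imm=6 = $6
  target = base 0x6126 + off 0x0e + 2 + imm 6 = 0x613c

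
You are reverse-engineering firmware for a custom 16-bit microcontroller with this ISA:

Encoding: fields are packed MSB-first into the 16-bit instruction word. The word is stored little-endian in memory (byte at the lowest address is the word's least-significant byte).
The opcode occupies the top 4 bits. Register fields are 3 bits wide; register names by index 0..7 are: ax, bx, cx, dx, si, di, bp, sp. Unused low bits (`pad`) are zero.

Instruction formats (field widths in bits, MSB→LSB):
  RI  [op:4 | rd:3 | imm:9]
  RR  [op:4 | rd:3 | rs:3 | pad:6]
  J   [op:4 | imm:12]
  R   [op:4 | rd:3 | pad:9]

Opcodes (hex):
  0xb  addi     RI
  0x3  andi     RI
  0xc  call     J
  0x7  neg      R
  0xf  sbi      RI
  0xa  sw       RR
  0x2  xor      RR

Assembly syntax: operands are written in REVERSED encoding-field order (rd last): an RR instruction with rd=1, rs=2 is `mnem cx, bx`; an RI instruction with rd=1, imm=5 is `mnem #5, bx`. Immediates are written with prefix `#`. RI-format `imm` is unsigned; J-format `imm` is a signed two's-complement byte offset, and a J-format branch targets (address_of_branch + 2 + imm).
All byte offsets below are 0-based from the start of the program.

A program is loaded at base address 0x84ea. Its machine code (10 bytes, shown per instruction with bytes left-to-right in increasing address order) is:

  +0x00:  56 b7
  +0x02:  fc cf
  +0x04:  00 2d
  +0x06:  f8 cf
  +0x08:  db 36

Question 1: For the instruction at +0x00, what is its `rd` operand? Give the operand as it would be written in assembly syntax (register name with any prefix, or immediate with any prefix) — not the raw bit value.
dx

off 0x00: read 56 b7 as little → 0xb756
  op=0xb756>>12=0xb ⇒ addi (RI)
  rd@[11:9]=0x3 ⇒ dx
  imm@[8:0]=0x156 ⇒ #342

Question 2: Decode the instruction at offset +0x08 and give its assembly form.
andi #219, dx

off 0x08: read db 36 as little → 0x36db
  top 4b → 0x3 → andi [RI]
  rd@[11:9]=0x3 ⇒ dx
  imm@[8:0]=0xdb ⇒ #219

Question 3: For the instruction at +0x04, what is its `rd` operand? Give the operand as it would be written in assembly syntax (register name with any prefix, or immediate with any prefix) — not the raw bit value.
bp

off 0x04: read 00 2d as little → 0x2d00
  opcode bits[15:12]=0x2: xor/RR
  rd: (w>>9)&0x7=0x6 → bp
  rs: (w>>6)&0x7=0x4 → si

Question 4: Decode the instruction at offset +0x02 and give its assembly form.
[02] fc cf → 0xcffc
  top 4b → 0xc → call [J]
  imm@[11:0]=0xffc (s12→-4) ⇒ #-4

call #-4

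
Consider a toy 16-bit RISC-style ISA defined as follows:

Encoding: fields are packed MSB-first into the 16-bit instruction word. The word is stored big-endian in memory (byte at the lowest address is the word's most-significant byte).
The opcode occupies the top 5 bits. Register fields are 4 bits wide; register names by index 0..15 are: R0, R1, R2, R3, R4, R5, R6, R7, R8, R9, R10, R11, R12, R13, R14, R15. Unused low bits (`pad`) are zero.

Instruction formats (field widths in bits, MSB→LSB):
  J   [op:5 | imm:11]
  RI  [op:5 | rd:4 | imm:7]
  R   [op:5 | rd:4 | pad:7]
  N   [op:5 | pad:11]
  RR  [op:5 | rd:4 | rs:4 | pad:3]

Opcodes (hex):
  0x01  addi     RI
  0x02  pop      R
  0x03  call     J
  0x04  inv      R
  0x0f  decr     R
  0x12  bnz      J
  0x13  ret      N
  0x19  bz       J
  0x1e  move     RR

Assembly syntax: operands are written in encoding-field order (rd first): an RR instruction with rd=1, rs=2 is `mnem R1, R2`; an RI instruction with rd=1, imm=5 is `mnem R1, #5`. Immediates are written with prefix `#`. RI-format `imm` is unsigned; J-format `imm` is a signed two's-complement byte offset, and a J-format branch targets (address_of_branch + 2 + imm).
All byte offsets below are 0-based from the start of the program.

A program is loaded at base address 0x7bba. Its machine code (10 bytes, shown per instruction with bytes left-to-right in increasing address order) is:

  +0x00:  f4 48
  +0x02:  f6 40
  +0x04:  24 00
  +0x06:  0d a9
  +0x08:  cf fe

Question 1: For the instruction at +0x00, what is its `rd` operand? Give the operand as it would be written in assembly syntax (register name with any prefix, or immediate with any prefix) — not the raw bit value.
+0x00: f4 48 ⇒ word 0xf448 (big)
  opcode bits[15:11]=0x1e: move/RR
  [10:7] rd=8 = R8
  [6:3] rs=9 = R9

R8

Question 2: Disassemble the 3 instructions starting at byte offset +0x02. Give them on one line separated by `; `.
[02] f6 40 → 0xf640
  opcode bits[15:11]=0x1e: move/RR
  rd@[10:7]=0xc ⇒ R12
  rs@[6:3]=0x8 ⇒ R8
[04] 24 00 → 0x2400
  opcode bits[15:11]=0x4: inv/R
  rd@[10:7]=0x8 ⇒ R8
[06] 0d a9 → 0x0da9
  opcode bits[15:11]=0x1: addi/RI
  rd@[10:7]=0xb ⇒ R11
  imm@[6:0]=0x29 ⇒ #41

move R12, R8; inv R8; addi R11, #41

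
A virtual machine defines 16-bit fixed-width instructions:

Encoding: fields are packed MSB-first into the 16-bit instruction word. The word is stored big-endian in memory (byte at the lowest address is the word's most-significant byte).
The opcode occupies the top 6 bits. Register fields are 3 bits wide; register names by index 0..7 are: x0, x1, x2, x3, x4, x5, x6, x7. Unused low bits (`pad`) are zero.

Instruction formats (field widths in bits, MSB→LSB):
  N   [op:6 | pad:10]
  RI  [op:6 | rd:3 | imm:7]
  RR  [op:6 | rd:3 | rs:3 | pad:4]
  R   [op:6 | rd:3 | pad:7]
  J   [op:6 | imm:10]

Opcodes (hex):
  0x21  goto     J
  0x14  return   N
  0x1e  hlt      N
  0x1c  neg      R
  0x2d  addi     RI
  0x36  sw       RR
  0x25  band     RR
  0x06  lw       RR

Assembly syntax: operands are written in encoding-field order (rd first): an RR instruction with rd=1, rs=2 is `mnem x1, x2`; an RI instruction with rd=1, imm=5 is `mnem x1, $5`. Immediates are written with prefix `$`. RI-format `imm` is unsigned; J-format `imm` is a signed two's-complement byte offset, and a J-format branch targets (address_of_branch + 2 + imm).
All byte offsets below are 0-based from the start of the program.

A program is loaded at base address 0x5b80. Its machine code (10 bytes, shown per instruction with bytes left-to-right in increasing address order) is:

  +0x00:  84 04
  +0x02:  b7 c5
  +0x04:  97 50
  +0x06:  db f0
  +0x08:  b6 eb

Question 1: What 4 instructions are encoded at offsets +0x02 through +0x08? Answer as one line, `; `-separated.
addi x7, $69; band x6, x5; sw x7, x7; addi x5, $107

[02] b7 c5 → 0xb7c5
  op=0xb7c5>>10=0x2d ⇒ addi (RI)
  rd@[9:7]=0x7 ⇒ x7
  imm@[6:0]=0x45 ⇒ $69
[04] 97 50 → 0x9750
  op=0x9750>>10=0x25 ⇒ band (RR)
  rd@[9:7]=0x6 ⇒ x6
  rs@[6:4]=0x5 ⇒ x5
[06] db f0 → 0xdbf0
  op=0xdbf0>>10=0x36 ⇒ sw (RR)
  rd@[9:7]=0x7 ⇒ x7
  rs@[6:4]=0x7 ⇒ x7
[08] b6 eb → 0xb6eb
  op=0xb6eb>>10=0x2d ⇒ addi (RI)
  rd@[9:7]=0x5 ⇒ x5
  imm@[6:0]=0x6b ⇒ $107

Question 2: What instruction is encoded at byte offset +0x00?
+0x00: 84 04 ⇒ word 0x8404 (big)
  op=0x8404>>10=0x21 ⇒ goto (J)
  imm: (w>>0)&0x3ff=0x4 → $4

goto $4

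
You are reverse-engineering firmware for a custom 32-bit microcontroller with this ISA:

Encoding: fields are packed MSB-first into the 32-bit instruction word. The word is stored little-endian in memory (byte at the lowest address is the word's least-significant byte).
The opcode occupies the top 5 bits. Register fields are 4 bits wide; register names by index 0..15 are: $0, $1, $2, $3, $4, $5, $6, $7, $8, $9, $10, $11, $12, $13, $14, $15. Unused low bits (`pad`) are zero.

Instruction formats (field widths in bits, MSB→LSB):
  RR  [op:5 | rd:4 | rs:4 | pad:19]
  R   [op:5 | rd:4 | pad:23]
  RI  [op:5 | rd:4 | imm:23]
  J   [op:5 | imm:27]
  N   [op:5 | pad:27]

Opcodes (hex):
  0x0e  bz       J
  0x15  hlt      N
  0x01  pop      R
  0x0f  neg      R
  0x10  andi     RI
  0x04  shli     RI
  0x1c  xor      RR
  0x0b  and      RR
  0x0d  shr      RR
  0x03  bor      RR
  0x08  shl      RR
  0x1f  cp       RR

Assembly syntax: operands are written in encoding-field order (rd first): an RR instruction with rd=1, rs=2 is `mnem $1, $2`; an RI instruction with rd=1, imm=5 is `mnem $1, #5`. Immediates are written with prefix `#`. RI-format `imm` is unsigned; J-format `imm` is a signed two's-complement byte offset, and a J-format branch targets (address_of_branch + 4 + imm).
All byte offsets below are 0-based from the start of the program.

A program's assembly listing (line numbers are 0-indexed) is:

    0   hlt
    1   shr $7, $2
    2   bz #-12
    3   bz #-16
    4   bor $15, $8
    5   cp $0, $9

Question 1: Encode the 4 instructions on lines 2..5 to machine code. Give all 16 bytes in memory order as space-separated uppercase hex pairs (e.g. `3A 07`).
2. bz fields op=0xe:5|imm=-12:27 → word 77fffff4h → f4 ff ff 77
3. bz fields op=0xe:5|imm=-16:27 → word 77fffff0h → f0 ff ff 77
4. bor fields op=0x3:5|rd=15:4|rs=8:4|pad=0:19 → word 1fc00000h → 00 00 c0 1f
5. cp fields op=0x1f:5|rd=0:4|rs=9:4|pad=0:19 → word f8480000h → 00 00 48 f8

F4 FF FF 77 F0 FF FF 77 00 00 C0 1F 00 00 48 F8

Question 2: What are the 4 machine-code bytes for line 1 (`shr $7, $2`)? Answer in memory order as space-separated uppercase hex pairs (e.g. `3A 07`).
line 1 (shr): pack op=0xd:5|rd=7:4|rs=2:4|pad=0:19 = 0x6b900000; little→ 00 00 90 6b

00 00 90 6B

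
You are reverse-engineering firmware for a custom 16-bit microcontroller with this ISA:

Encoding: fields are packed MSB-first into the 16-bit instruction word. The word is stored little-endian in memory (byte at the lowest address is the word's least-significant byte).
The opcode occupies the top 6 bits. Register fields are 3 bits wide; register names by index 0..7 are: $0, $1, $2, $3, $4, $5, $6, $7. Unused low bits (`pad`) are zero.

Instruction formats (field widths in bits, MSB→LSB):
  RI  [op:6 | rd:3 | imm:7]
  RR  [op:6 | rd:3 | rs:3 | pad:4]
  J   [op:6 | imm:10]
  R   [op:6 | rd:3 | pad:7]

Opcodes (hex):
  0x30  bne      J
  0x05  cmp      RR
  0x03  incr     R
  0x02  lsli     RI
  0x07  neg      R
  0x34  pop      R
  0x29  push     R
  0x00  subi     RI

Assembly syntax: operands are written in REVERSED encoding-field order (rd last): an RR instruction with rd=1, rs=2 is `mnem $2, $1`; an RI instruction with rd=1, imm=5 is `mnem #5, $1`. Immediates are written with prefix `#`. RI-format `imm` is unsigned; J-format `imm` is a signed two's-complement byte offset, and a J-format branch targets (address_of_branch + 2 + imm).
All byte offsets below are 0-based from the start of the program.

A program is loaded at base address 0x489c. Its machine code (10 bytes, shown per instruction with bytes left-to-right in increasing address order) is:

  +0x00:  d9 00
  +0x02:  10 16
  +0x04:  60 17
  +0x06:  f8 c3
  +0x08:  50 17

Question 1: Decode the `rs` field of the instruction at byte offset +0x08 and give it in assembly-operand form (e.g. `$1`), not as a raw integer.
@+08  little-endian(50 17) = 0x1750
  op=0x1750>>10=0x5 ⇒ cmp (RR)
  rd: (w>>7)&0x7=0x6 → $6
  rs: (w>>4)&0x7=0x5 → $5

$5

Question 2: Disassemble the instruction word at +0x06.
bne #-8

[06] f8 c3 → 0xc3f8
  top 6b → 0x30 → bne [J]
  imm@[9:0]=0x3f8 (s10→-8) ⇒ #-8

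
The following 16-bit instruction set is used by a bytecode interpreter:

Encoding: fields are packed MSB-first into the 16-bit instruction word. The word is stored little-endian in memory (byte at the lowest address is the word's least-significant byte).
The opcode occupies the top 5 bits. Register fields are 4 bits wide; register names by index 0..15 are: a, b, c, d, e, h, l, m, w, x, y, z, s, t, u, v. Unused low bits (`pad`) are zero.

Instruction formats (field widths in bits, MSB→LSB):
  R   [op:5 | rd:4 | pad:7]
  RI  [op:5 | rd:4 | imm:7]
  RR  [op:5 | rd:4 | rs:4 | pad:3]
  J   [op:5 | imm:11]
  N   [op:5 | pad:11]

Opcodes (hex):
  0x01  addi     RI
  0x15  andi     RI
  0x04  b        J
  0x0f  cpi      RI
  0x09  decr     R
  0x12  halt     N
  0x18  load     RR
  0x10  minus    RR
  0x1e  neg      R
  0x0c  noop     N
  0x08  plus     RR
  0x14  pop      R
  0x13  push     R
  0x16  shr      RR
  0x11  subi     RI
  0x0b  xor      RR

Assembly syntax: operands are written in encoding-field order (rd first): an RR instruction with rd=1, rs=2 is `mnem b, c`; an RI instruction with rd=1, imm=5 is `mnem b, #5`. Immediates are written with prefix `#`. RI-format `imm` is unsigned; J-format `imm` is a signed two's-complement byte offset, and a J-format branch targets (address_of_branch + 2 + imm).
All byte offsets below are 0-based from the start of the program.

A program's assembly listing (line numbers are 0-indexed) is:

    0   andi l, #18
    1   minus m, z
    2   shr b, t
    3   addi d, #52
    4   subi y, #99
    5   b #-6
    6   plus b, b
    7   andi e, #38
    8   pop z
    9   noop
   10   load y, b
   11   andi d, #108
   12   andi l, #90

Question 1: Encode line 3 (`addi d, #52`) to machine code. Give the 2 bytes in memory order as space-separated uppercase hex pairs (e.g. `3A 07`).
B4 09

3. addi fields op=0x1:5|rd=3:4|imm=52:7 → word 09b4h → b4 09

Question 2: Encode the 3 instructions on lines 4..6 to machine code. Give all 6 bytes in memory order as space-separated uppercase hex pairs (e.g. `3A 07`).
63 8D FA 27 88 40

L4: subi op=0x11:5|rd=10:4|imm=99:7 ⇒ 0x8d63 ⇒ little 63 8d
L5: b op=0x4:5|imm=-6:11 ⇒ 0x27fa ⇒ little fa 27
L6: plus op=0x8:5|rd=1:4|rs=1:4|pad=0:3 ⇒ 0x4088 ⇒ little 88 40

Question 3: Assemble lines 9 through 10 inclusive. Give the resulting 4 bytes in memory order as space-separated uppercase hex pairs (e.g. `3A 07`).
00 60 08 C5

L9: noop op=0xc:5|pad=0:11 ⇒ 0x6000 ⇒ little 00 60
L10: load op=0x18:5|rd=10:4|rs=1:4|pad=0:3 ⇒ 0xc508 ⇒ little 08 c5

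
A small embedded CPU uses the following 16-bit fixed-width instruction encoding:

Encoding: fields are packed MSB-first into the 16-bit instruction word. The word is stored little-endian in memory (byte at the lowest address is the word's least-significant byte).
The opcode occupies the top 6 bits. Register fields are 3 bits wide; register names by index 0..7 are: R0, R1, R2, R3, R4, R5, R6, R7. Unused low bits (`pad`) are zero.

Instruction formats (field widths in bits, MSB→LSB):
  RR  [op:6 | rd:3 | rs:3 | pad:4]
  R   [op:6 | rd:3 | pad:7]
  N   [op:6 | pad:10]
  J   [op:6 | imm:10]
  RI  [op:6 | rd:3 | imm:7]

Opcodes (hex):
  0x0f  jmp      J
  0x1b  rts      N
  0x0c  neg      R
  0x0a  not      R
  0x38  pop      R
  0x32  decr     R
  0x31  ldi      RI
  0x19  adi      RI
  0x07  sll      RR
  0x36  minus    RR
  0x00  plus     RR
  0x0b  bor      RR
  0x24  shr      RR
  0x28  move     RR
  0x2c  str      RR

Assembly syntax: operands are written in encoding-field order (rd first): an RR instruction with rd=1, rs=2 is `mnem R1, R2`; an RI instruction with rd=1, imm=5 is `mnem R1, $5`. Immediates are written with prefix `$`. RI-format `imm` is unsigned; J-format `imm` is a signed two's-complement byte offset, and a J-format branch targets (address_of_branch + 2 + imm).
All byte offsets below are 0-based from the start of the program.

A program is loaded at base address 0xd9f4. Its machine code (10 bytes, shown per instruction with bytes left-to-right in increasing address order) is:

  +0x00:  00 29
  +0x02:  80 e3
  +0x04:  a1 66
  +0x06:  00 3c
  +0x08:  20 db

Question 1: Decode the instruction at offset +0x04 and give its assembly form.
[04] a1 66 → 0x66a1
  opcode bits[15:10]=0x19: adi/RI
  rd@[9:7]=0x5 ⇒ R5
  imm@[6:0]=0x21 ⇒ $33

adi R5, $33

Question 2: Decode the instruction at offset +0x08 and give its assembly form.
minus R6, R2

off 0x08: read 20 db as little → 0xdb20
  top 6b → 0x36 → minus [RR]
  rd@[9:7]=0x6 ⇒ R6
  rs@[6:4]=0x2 ⇒ R2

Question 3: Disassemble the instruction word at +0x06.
jmp $0

+0x06: 00 3c ⇒ word 0x3c00 (little)
  opcode bits[15:10]=0xf: jmp/J
  imm: (w>>0)&0x3ff=0x0 → $0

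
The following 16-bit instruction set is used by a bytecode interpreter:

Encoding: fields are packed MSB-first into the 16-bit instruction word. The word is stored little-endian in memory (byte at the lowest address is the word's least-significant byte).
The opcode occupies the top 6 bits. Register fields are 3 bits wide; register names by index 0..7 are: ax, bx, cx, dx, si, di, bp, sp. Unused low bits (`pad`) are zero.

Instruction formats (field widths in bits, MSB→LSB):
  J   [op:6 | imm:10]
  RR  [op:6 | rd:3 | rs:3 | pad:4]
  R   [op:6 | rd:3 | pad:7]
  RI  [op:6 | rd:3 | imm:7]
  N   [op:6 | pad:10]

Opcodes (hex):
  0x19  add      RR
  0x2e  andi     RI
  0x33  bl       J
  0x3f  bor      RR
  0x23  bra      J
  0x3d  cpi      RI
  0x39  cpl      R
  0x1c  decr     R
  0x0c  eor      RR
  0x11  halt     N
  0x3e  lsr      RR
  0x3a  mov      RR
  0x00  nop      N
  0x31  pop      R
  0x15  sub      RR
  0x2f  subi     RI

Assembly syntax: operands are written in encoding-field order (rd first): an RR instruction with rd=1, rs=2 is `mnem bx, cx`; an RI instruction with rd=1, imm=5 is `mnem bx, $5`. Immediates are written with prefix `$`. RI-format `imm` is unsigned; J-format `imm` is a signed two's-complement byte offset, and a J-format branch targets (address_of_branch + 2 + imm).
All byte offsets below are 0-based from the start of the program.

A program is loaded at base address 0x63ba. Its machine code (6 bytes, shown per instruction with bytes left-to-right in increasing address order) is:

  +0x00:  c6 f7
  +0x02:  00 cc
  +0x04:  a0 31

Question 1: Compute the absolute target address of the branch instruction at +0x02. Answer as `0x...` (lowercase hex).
0x63be

off 0x02: read 00 cc as little → 0xcc00
  opcode bits[15:10]=0x33: bl/J
  imm: (w>>0)&0x3ff=0x0 → $0
  target = base 0x63ba + off 0x02 + 2 + imm 0 = 0x63be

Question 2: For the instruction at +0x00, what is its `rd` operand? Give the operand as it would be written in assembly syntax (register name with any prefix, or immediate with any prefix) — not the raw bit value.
sp

+0x00: c6 f7 ⇒ word 0xf7c6 (little)
  opcode bits[15:10]=0x3d: cpi/RI
  [9:7] rd=7 = sp
  [6:0] imm=70 = $70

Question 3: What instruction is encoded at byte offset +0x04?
[04] a0 31 → 0x31a0
  top 6b → 0xc → eor [RR]
  rd: (w>>7)&0x7=0x3 → dx
  rs: (w>>4)&0x7=0x2 → cx

eor dx, cx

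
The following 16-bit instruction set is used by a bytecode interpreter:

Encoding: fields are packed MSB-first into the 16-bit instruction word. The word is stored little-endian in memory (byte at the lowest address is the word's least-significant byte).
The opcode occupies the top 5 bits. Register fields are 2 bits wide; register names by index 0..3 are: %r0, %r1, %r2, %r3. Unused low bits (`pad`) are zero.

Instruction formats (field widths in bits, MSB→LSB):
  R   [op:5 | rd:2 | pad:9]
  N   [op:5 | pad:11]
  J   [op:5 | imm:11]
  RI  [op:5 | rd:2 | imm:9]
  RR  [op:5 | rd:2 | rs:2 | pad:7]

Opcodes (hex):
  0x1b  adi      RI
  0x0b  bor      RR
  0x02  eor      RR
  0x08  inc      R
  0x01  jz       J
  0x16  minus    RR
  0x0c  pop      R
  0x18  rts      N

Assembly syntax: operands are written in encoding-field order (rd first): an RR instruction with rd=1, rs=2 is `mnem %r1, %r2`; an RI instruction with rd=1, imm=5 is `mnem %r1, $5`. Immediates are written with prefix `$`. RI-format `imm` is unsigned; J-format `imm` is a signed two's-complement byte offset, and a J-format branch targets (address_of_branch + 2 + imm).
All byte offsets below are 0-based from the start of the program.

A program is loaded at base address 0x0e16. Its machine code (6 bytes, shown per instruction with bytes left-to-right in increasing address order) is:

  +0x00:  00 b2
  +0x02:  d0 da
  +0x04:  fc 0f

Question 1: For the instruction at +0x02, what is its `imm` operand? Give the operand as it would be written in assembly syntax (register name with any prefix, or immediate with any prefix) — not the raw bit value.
$208

@+02  little-endian(d0 da) = 0xdad0
  top 5b → 0x1b → adi [RI]
  [10:9] rd=1 = %r1
  [8:0] imm=208 = $208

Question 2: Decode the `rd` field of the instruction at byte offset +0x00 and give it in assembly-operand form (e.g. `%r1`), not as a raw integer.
+0x00: 00 b2 ⇒ word 0xb200 (little)
  opcode bits[15:11]=0x16: minus/RR
  rd: (w>>9)&0x3=0x1 → %r1
  rs: (w>>7)&0x3=0x0 → %r0

%r1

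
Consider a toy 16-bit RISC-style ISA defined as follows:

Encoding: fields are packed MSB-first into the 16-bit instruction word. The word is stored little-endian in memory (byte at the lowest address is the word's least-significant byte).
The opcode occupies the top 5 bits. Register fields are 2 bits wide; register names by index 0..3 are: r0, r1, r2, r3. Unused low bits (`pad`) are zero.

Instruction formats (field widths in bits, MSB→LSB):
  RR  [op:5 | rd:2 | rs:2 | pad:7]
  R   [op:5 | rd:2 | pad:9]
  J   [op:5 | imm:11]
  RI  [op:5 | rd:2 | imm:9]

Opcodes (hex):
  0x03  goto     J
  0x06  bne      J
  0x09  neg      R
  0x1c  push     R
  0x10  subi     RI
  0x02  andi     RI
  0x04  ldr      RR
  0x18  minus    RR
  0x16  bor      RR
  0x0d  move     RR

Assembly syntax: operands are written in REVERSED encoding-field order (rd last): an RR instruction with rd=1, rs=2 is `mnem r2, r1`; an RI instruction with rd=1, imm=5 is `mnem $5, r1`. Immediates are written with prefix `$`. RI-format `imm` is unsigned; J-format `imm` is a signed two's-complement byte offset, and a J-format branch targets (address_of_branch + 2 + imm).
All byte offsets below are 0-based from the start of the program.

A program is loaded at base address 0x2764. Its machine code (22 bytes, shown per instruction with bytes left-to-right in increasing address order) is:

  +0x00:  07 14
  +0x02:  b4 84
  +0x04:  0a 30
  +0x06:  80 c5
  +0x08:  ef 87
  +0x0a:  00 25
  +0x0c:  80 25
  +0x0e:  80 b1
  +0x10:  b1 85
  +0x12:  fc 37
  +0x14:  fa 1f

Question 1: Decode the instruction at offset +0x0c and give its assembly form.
ldr r3, r2

off 0x0c: read 80 25 as little → 0x2580
  top 5b → 0x4 → ldr [RR]
  rd@[10:9]=0x2 ⇒ r2
  rs@[8:7]=0x3 ⇒ r3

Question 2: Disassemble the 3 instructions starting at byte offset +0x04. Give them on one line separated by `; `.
bne $10; minus r3, r2; subi $495, r3

off 0x04: read 0a 30 as little → 0x300a
  op=0x300a>>11=0x6 ⇒ bne (J)
  imm@[10:0]=0xa ⇒ $10
off 0x06: read 80 c5 as little → 0xc580
  op=0xc580>>11=0x18 ⇒ minus (RR)
  rd@[10:9]=0x2 ⇒ r2
  rs@[8:7]=0x3 ⇒ r3
off 0x08: read ef 87 as little → 0x87ef
  op=0x87ef>>11=0x10 ⇒ subi (RI)
  rd@[10:9]=0x3 ⇒ r3
  imm@[8:0]=0x1ef ⇒ $495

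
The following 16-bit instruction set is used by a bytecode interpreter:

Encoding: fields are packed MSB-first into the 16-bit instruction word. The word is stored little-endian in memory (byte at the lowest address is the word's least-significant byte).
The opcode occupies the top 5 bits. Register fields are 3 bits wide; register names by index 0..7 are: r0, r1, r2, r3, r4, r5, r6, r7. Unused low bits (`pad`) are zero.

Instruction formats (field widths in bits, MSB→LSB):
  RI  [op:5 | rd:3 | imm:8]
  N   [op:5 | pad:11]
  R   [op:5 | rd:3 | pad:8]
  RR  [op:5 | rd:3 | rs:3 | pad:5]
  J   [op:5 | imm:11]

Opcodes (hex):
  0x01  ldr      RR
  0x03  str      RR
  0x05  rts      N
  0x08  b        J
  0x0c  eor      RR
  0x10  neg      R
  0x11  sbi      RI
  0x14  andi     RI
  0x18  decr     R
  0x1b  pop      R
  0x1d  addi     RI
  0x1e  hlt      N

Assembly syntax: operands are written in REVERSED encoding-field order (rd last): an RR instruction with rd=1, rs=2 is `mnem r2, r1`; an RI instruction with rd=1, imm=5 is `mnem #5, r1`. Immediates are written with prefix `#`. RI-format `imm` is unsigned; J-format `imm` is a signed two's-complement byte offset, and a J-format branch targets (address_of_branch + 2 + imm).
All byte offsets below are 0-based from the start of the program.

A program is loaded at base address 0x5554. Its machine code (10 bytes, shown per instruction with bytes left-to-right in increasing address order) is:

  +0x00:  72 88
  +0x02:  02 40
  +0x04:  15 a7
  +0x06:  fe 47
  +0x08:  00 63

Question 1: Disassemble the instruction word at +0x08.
eor r0, r3

@+08  little-endian(00 63) = 0x6300
  opcode bits[15:11]=0xc: eor/RR
  [10:8] rd=3 = r3
  [7:5] rs=0 = r0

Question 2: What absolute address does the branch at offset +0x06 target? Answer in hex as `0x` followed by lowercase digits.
off 0x06: read fe 47 as little → 0x47fe
  op=0x47fe>>11=0x8 ⇒ b (J)
  imm@[10:0]=0x7fe (s11→-2) ⇒ #-2
  target = base 0x5554 + off 0x06 + 2 + imm -2 = 0x555a

0x555a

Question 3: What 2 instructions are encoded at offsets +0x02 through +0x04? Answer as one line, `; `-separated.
b #2; andi #21, r7

off 0x02: read 02 40 as little → 0x4002
  op=0x4002>>11=0x8 ⇒ b (J)
  imm@[10:0]=0x2 ⇒ #2
off 0x04: read 15 a7 as little → 0xa715
  op=0xa715>>11=0x14 ⇒ andi (RI)
  rd@[10:8]=0x7 ⇒ r7
  imm@[7:0]=0x15 ⇒ #21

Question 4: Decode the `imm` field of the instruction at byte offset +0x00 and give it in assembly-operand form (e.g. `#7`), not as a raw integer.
#114

[00] 72 88 → 0x8872
  op=0x8872>>11=0x11 ⇒ sbi (RI)
  rd: (w>>8)&0x7=0x0 → r0
  imm: (w>>0)&0xff=0x72 → #114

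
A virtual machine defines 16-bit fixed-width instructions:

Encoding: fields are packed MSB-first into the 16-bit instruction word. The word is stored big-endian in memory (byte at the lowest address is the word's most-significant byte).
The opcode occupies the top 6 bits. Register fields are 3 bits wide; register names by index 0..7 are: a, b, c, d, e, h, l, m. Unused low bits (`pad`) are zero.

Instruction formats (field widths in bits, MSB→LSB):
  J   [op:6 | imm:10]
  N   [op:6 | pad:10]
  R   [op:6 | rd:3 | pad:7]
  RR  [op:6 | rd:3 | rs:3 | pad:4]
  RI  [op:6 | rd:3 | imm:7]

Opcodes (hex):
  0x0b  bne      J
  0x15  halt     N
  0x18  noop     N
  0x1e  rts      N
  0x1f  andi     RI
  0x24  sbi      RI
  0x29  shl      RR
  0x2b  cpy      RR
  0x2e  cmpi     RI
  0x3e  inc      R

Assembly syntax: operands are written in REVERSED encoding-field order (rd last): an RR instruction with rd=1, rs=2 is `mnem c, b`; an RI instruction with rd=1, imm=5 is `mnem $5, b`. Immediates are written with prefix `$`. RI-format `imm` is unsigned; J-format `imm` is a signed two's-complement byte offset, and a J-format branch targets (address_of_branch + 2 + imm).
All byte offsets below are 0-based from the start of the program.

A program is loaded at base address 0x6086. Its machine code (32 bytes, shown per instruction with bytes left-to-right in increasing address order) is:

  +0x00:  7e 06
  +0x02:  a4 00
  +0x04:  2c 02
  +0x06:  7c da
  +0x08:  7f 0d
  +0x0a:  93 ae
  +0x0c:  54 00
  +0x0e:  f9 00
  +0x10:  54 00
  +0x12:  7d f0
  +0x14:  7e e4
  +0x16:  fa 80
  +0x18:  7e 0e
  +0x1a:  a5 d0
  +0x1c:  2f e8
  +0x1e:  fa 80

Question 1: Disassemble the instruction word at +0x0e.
inc c

[0e] f9 00 → 0xf900
  op=0xf900>>10=0x3e ⇒ inc (R)
  rd@[9:7]=0x2 ⇒ c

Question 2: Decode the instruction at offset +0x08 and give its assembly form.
[08] 7f 0d → 0x7f0d
  op=0x7f0d>>10=0x1f ⇒ andi (RI)
  rd@[9:7]=0x6 ⇒ l
  imm@[6:0]=0xd ⇒ $13

andi $13, l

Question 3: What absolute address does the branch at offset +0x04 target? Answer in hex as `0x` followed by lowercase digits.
0x608e

[04] 2c 02 → 0x2c02
  op=0x2c02>>10=0xb ⇒ bne (J)
  imm@[9:0]=0x2 ⇒ $2
  target = base 0x6086 + off 0x04 + 2 + imm 2 = 0x608e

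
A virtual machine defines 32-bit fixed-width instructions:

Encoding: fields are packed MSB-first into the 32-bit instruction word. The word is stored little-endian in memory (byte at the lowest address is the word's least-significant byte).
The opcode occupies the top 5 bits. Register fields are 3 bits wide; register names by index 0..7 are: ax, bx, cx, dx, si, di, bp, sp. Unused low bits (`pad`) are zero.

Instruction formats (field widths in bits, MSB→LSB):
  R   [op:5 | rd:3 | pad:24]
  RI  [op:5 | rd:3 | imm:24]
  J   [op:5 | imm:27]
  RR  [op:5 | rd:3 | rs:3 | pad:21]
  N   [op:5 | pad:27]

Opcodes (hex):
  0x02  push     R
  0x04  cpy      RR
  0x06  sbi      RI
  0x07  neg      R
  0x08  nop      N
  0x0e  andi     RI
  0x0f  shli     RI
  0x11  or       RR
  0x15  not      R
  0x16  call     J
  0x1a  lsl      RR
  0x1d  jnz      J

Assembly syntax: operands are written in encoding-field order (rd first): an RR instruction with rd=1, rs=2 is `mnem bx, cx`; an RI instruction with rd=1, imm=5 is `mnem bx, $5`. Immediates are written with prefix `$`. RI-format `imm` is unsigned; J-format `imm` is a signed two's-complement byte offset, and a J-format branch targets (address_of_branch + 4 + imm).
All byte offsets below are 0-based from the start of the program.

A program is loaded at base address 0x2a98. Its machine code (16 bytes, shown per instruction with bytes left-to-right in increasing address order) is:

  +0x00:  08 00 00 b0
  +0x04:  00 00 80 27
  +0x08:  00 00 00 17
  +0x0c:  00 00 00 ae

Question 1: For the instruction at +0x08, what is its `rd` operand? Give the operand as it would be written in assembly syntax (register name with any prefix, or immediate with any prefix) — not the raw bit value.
+0x08: 00 00 00 17 ⇒ word 0x17000000 (little)
  opcode bits[31:27]=0x2: push/R
  [26:24] rd=7 = sp

sp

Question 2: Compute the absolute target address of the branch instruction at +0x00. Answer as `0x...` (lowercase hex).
@+00  little-endian(08 00 00 b0) = 0xb0000008
  opcode bits[31:27]=0x16: call/J
  imm@[26:0]=0x8 ⇒ $8
  target = base 0x2a98 + off 0x00 + 4 + imm 8 = 0x2aa4

0x2aa4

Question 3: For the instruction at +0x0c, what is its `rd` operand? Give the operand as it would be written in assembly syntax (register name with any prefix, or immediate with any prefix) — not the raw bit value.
bp

[0c] 00 00 00 ae → 0xae000000
  top 5b → 0x15 → not [R]
  [26:24] rd=6 = bp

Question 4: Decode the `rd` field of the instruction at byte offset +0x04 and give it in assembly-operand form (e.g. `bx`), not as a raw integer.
@+04  little-endian(00 00 80 27) = 0x27800000
  top 5b → 0x4 → cpy [RR]
  [26:24] rd=7 = sp
  [23:21] rs=4 = si

sp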